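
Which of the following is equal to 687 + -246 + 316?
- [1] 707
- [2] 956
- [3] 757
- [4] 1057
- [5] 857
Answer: 3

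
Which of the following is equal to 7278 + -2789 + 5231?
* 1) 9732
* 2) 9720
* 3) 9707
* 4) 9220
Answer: 2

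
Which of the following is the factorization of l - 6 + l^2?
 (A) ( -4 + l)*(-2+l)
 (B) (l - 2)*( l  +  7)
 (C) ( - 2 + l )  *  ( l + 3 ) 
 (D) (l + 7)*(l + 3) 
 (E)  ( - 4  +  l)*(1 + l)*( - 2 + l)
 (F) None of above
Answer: C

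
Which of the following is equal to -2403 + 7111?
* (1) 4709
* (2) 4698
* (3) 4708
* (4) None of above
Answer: 3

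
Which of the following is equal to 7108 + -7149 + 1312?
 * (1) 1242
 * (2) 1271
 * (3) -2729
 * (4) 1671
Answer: 2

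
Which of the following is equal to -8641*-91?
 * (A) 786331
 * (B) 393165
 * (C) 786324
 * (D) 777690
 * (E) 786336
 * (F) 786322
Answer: A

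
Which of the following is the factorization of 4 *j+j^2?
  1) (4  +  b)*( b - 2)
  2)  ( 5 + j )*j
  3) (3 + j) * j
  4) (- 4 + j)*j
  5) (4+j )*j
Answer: 5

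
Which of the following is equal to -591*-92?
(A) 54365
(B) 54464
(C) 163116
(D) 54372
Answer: D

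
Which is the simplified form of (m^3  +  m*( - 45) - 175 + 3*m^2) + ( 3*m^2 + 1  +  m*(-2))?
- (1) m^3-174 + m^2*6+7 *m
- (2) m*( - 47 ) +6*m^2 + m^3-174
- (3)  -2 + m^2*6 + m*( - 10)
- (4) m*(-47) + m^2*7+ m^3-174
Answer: 2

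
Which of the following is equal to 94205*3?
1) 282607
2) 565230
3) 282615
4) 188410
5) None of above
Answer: 3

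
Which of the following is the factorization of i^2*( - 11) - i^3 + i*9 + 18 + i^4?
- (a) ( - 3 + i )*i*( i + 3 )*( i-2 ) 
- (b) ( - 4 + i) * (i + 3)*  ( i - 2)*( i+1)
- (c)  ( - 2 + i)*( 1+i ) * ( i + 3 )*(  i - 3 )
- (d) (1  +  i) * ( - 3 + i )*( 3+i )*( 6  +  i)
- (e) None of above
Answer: c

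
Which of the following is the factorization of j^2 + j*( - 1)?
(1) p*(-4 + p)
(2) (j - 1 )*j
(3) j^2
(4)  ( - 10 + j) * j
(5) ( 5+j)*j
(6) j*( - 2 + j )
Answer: 2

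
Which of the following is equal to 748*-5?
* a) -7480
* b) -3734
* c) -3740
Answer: c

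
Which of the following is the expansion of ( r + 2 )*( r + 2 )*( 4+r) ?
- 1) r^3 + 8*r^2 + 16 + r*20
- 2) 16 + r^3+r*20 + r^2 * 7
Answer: 1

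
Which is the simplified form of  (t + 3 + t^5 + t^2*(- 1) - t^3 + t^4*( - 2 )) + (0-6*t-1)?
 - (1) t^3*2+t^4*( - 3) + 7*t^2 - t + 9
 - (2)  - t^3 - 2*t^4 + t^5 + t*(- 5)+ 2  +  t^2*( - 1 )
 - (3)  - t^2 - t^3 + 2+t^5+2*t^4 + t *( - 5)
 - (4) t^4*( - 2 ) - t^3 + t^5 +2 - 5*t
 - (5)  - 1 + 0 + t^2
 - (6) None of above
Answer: 2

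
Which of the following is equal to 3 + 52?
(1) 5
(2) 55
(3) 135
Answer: 2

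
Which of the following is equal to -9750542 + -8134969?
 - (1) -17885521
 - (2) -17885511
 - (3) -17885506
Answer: 2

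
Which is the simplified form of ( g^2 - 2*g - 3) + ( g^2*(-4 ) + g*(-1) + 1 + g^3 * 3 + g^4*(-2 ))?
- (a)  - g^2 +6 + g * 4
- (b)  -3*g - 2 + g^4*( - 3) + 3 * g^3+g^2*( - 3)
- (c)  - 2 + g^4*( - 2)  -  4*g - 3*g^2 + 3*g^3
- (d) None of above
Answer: d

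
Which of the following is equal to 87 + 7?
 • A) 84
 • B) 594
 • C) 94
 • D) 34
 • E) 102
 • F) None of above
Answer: C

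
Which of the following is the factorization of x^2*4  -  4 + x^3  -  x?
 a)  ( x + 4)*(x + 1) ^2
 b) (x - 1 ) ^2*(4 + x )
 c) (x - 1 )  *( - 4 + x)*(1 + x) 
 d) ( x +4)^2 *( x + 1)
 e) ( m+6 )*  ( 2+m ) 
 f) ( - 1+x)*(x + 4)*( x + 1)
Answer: f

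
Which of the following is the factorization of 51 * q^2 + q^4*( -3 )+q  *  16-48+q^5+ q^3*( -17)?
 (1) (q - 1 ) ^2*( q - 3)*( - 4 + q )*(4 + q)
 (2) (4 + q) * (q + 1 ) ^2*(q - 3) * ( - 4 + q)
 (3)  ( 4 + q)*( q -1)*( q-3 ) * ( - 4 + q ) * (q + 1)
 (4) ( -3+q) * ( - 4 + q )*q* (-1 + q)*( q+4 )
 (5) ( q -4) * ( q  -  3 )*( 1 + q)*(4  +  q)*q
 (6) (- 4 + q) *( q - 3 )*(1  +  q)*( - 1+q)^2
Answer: 3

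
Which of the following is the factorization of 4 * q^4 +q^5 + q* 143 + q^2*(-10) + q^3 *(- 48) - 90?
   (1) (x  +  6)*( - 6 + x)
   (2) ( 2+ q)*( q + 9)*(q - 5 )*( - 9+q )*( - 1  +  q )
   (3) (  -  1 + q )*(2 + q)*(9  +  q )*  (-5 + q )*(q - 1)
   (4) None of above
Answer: 3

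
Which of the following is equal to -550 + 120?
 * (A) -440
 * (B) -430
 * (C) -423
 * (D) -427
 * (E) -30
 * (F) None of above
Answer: B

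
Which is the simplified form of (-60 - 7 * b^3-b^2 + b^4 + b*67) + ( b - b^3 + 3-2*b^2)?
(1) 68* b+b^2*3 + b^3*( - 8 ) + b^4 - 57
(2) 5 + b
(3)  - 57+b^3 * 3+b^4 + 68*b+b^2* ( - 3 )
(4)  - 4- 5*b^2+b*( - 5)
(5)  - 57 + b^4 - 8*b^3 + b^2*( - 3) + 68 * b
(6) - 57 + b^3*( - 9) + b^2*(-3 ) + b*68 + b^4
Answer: 5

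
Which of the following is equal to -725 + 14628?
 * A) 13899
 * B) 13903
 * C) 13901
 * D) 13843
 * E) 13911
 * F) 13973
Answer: B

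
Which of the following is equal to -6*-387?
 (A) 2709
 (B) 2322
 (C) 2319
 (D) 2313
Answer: B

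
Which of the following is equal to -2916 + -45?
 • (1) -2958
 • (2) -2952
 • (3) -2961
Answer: 3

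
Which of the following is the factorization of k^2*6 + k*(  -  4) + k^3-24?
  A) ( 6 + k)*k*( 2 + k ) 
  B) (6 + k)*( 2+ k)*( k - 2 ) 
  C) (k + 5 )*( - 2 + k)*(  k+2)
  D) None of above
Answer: B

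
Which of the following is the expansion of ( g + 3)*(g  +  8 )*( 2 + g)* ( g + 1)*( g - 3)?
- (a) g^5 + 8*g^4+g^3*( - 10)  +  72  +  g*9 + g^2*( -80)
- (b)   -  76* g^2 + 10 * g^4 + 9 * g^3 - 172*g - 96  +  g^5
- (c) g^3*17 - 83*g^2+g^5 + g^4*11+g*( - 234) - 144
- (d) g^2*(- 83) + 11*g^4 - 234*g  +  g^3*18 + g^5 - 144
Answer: c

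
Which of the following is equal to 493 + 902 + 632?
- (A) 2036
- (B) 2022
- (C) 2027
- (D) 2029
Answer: C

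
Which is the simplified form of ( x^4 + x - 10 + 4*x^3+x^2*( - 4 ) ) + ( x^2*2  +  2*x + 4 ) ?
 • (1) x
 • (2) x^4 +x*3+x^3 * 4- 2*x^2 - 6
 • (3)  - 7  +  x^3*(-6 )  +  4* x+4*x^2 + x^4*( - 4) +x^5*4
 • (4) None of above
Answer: 2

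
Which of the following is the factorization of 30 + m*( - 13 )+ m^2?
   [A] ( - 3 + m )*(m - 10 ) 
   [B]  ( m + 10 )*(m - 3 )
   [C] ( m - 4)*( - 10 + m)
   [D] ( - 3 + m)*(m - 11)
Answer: A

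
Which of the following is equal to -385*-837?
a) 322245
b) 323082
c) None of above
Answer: a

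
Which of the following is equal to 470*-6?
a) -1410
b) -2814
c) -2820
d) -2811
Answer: c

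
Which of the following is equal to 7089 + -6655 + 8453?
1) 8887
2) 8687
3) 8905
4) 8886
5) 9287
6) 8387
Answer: 1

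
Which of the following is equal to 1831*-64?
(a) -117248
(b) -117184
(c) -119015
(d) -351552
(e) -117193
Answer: b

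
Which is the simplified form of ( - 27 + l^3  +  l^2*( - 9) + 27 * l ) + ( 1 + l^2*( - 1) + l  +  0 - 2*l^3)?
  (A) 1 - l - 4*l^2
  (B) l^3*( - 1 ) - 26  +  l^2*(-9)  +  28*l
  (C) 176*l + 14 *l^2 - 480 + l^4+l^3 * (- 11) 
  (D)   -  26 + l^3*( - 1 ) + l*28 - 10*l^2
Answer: D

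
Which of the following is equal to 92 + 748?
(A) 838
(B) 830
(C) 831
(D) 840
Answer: D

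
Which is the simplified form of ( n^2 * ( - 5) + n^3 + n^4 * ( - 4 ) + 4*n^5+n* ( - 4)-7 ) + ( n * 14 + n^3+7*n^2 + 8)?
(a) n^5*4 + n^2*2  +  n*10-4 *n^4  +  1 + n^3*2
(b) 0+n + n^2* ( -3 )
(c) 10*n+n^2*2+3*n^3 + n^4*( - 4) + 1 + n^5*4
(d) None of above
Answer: a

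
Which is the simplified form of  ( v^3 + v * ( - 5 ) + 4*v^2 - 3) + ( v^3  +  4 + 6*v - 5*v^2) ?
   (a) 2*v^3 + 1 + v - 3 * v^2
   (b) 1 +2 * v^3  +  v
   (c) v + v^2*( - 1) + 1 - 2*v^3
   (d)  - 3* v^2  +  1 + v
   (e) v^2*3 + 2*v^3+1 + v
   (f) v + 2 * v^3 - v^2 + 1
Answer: f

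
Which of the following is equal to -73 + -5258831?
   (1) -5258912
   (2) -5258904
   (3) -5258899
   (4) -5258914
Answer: 2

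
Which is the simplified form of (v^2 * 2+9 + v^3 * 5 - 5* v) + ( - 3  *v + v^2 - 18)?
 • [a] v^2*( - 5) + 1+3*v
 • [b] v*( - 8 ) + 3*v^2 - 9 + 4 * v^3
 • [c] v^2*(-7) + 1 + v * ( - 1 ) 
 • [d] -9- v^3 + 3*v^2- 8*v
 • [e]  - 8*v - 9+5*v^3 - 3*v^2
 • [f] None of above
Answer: f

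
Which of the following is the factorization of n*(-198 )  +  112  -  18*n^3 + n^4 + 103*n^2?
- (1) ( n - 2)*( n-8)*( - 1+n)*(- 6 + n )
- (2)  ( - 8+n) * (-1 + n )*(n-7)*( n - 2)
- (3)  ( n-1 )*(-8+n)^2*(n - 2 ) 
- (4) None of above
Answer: 2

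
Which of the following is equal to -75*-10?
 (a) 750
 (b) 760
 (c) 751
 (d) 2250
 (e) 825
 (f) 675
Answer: a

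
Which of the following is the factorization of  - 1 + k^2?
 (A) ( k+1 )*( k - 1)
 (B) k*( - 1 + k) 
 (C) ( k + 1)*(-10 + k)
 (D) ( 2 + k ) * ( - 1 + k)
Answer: A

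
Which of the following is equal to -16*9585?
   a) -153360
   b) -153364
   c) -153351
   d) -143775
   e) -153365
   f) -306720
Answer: a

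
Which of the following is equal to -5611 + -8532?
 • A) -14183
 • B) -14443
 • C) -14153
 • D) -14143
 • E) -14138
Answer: D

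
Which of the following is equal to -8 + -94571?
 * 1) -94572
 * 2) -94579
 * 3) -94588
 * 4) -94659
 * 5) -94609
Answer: 2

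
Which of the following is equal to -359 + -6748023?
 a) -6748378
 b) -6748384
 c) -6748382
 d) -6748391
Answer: c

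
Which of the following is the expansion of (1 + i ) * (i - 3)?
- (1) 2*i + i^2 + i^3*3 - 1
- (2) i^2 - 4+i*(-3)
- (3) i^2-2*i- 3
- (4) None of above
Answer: 3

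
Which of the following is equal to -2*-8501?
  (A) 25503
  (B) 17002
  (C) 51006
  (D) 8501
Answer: B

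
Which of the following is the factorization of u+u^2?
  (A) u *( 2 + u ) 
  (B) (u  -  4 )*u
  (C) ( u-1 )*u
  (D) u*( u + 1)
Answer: D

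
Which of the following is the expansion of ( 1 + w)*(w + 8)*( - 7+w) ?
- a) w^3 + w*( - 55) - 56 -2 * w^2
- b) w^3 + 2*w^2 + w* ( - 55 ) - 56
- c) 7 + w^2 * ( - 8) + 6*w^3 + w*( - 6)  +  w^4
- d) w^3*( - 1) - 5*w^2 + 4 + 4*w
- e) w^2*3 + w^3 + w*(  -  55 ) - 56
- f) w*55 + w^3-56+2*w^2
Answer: b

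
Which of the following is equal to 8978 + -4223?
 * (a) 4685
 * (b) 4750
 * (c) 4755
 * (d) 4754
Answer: c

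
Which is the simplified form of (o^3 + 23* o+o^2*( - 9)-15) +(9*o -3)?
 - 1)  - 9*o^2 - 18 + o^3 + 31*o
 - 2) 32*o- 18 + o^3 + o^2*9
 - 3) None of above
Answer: 3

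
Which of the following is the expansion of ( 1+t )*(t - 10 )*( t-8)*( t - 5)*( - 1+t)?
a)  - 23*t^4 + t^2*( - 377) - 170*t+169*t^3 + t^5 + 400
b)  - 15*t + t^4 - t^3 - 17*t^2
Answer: a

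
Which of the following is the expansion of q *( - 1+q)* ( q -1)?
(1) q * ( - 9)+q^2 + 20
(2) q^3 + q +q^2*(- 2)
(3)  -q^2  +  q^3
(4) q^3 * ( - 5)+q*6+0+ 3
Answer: 2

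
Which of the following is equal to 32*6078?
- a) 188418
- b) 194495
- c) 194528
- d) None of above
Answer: d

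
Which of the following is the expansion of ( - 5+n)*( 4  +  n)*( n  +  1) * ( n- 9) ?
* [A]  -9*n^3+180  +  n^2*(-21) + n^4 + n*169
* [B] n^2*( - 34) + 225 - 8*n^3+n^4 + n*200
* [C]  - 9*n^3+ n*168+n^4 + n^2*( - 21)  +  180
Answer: A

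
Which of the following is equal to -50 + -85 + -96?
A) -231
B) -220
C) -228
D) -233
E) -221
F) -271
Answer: A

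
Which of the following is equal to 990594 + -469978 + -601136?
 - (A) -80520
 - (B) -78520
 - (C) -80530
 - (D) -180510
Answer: A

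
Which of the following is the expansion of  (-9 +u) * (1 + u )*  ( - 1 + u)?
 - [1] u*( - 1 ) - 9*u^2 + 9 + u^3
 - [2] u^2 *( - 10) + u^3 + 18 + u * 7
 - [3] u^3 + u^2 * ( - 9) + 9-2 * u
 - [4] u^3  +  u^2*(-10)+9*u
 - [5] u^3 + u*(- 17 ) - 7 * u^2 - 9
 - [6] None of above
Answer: 1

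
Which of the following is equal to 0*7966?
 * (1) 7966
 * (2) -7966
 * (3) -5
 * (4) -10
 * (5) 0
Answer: 5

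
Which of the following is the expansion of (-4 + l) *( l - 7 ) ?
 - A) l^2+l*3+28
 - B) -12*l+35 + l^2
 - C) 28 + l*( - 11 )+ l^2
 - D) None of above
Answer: C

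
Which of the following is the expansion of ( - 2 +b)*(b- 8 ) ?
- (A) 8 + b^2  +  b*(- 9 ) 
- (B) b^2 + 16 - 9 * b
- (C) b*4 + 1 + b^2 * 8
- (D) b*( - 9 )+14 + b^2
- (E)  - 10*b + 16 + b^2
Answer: E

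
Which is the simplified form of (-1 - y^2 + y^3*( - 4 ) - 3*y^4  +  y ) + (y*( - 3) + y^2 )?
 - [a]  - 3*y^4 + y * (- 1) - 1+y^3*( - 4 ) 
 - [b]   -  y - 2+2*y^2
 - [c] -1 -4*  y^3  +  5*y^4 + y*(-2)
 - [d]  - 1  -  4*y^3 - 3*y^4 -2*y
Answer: d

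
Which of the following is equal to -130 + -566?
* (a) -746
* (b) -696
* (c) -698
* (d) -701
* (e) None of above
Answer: b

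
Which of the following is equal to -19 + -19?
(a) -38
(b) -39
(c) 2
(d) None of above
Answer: a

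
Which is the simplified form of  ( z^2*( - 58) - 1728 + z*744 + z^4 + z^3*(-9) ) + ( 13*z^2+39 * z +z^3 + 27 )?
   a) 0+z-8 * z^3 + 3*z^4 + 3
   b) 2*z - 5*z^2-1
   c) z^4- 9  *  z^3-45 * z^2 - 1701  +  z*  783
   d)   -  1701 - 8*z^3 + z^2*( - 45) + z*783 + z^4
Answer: d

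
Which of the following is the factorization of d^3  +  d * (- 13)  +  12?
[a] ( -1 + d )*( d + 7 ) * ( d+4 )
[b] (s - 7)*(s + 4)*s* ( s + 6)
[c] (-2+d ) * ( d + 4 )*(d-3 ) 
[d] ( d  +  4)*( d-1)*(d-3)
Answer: d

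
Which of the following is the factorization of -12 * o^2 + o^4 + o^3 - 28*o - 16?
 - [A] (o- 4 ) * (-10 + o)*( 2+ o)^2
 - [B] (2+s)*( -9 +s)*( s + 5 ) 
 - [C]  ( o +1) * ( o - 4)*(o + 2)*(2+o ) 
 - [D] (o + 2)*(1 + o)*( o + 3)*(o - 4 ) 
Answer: C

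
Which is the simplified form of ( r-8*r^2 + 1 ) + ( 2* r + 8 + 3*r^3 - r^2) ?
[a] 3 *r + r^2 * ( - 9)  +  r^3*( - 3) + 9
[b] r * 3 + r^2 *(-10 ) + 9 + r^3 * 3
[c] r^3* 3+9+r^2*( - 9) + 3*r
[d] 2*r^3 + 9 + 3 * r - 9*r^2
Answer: c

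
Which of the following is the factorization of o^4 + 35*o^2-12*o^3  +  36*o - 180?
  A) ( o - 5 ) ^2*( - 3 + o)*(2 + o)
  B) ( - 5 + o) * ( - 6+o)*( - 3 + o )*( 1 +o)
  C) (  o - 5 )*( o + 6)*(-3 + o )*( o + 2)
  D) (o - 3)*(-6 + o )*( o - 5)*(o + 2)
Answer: D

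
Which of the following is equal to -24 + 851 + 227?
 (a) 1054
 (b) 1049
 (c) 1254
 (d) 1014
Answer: a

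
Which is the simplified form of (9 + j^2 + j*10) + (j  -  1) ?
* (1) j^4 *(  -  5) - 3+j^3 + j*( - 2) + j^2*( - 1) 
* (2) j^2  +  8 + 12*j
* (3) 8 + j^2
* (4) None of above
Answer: 4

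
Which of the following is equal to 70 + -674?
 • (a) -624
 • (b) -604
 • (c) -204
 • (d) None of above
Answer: b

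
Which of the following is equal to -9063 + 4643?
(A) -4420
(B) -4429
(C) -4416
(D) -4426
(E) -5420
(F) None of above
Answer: A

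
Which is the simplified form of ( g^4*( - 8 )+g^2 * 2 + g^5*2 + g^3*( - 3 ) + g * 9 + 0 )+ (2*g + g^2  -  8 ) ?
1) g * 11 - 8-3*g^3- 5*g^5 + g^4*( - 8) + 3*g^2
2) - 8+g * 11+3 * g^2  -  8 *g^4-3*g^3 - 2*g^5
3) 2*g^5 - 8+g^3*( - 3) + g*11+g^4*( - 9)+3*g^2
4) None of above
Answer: 4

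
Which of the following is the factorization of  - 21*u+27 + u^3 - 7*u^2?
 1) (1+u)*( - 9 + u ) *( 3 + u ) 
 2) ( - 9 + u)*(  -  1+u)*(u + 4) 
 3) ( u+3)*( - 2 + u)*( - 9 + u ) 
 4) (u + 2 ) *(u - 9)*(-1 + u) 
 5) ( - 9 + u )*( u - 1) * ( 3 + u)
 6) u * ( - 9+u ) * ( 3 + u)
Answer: 5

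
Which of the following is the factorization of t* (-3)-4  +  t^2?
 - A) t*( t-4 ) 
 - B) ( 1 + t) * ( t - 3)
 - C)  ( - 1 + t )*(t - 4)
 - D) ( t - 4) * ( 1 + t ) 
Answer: D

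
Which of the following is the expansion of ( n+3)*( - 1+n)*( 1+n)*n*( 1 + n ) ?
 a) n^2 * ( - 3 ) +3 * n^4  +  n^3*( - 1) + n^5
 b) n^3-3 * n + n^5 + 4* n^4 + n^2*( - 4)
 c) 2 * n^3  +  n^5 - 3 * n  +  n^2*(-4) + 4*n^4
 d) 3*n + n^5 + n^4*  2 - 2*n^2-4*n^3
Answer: c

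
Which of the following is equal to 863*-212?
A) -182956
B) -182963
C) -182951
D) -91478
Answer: A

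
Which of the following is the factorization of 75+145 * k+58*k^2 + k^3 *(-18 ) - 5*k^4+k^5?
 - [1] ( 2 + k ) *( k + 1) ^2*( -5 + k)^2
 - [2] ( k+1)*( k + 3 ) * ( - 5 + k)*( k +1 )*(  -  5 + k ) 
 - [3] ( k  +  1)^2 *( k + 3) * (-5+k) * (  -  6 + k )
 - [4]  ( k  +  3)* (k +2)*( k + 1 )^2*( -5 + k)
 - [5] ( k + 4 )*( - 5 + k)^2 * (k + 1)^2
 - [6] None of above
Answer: 2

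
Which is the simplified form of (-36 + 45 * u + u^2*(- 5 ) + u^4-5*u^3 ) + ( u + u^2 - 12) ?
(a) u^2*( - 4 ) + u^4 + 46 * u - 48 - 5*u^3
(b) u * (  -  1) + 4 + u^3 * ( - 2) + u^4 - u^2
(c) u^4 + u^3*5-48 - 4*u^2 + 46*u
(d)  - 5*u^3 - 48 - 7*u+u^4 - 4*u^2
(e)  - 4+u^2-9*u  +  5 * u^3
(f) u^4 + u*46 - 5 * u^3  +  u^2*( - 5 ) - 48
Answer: a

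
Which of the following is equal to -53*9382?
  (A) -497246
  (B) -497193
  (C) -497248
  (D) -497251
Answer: A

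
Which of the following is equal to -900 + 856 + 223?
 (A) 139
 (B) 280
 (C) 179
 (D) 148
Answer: C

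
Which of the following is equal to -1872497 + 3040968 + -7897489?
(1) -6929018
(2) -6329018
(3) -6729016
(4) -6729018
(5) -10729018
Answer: 4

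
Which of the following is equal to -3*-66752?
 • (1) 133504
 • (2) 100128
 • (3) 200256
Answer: 3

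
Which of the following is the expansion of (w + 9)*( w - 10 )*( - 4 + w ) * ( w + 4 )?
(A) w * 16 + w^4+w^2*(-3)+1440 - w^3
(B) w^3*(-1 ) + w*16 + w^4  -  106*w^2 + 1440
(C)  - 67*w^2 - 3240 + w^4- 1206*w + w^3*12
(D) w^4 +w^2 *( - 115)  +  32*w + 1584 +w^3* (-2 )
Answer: B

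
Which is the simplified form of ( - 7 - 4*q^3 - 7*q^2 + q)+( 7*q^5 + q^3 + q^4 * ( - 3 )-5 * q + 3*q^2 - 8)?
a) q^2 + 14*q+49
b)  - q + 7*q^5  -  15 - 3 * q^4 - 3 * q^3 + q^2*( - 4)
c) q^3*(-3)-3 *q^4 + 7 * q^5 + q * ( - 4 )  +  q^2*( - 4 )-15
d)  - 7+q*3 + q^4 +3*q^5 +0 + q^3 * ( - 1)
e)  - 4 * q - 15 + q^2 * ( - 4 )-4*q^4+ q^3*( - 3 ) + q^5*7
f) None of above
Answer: c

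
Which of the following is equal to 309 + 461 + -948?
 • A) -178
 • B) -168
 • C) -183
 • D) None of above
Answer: A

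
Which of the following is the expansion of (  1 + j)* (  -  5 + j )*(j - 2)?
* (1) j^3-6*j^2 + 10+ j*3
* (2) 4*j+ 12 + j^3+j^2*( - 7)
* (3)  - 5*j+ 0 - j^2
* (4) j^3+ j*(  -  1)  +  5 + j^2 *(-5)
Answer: 1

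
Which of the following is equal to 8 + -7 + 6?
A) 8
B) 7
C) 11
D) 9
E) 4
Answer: B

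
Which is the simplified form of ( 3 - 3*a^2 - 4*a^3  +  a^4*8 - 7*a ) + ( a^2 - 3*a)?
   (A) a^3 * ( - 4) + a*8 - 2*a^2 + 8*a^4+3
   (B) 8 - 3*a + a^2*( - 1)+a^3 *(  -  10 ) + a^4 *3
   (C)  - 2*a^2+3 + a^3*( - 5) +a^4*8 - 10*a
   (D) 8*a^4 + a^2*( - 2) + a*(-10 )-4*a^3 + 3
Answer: D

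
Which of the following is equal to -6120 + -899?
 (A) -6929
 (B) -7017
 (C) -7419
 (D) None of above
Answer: D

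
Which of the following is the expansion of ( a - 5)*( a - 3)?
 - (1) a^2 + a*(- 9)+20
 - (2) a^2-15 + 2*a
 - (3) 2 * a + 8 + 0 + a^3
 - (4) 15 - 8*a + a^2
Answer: 4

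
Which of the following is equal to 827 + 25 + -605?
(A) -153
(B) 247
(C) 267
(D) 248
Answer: B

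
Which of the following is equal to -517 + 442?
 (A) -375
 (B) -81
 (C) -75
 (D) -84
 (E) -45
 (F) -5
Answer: C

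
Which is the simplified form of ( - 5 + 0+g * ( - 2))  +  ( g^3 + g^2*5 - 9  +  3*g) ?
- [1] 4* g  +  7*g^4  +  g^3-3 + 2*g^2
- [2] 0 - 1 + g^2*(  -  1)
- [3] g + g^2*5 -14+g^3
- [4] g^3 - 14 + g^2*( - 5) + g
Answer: 3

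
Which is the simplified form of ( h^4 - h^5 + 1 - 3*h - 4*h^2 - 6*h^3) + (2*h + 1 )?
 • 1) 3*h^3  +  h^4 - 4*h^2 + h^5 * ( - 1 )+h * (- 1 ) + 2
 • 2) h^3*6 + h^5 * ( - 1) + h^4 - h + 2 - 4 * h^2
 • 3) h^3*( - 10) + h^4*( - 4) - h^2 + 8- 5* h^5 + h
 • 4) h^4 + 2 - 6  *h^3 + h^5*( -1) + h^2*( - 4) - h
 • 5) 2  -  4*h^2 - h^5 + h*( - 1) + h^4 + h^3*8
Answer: 4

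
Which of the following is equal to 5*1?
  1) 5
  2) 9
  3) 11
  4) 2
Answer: 1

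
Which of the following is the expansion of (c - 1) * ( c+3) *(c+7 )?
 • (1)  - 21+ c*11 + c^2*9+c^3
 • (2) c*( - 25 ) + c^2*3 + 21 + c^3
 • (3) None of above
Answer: 1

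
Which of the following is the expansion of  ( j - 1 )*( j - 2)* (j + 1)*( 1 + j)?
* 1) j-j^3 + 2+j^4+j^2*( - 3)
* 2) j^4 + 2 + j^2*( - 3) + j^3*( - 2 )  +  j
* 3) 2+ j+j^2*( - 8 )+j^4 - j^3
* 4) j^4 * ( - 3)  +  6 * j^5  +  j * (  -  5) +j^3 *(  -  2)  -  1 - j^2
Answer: 1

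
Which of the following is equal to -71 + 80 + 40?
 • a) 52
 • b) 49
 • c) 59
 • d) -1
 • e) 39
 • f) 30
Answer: b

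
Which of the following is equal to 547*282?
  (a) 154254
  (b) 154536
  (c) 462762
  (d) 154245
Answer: a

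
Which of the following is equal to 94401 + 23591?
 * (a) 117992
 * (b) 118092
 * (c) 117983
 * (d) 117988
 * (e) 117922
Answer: a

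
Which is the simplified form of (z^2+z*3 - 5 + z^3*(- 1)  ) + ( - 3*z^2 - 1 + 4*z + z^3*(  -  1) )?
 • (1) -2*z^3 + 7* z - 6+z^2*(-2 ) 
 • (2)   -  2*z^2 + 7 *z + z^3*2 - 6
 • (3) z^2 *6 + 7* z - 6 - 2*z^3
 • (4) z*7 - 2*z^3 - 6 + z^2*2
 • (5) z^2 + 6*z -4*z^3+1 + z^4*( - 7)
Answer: 1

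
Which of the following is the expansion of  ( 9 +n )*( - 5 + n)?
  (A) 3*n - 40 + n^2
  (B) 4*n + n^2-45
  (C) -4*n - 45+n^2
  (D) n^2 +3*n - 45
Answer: B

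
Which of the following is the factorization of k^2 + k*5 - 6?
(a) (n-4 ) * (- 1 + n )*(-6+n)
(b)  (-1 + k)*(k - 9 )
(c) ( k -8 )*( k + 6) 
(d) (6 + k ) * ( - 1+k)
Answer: d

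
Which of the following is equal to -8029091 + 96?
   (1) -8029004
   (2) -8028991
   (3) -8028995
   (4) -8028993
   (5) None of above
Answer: 3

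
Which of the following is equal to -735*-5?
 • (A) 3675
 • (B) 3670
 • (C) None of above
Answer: A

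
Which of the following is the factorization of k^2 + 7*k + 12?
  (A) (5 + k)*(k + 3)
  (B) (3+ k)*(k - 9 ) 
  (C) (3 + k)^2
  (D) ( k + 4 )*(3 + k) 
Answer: D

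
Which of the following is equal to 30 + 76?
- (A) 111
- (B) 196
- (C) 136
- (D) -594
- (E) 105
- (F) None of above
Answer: F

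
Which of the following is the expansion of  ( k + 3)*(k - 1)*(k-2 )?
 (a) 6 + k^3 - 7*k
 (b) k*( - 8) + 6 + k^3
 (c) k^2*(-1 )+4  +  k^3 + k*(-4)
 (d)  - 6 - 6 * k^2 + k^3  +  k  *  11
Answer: a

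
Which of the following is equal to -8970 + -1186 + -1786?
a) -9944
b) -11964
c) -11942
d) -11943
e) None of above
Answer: c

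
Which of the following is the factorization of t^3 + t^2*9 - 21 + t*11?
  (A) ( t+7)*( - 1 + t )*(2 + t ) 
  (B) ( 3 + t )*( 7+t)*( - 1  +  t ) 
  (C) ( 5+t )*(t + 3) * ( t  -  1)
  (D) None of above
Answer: B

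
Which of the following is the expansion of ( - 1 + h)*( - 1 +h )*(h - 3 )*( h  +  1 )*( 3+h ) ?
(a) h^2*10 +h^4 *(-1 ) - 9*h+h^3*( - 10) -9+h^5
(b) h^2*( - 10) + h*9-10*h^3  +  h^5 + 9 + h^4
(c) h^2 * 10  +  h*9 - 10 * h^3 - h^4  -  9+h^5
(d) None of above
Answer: c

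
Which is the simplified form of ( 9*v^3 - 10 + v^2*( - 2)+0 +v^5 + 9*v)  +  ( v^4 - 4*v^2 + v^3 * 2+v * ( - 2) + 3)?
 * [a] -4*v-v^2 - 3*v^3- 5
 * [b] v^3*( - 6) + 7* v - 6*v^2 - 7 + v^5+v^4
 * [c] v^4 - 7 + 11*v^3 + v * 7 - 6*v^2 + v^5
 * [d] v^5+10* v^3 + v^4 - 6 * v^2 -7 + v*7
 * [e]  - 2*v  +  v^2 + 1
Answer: c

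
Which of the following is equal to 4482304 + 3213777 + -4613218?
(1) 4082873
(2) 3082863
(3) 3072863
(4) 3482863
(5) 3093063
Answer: 2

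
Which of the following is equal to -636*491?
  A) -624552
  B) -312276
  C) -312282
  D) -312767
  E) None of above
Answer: B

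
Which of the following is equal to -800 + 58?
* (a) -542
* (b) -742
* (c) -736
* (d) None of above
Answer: b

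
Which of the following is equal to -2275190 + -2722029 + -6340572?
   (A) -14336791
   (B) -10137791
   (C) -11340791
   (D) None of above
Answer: D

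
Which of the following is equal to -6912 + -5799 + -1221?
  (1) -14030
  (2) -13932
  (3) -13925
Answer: 2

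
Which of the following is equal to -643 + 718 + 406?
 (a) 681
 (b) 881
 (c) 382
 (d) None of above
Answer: d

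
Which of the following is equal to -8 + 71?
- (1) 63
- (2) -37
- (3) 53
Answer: 1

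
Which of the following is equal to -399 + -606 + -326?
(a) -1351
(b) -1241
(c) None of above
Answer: c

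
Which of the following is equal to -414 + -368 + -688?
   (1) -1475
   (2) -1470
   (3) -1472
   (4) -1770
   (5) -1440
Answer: 2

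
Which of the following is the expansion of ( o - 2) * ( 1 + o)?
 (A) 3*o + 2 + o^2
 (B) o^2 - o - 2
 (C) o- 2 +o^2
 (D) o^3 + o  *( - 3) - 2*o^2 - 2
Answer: B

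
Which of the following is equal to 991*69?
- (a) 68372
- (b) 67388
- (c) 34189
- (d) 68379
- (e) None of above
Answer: d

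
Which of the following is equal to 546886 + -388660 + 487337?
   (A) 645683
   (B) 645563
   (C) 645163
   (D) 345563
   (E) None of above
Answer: B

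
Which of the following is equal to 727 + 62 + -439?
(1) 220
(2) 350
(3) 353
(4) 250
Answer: 2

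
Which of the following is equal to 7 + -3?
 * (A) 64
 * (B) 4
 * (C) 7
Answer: B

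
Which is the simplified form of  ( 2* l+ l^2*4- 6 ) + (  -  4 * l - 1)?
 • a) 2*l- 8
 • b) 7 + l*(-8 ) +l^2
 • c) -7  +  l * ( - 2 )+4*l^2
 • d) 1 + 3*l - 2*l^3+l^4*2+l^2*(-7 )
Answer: c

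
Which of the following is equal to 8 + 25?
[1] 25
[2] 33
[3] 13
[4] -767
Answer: 2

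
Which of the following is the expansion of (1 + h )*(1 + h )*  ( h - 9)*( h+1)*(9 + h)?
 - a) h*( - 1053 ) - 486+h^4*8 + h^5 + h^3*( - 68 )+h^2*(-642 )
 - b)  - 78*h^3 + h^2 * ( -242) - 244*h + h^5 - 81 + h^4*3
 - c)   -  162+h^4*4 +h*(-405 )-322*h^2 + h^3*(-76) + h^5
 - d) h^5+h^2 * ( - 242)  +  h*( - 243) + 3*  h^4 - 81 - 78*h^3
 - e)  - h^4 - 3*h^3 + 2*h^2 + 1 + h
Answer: d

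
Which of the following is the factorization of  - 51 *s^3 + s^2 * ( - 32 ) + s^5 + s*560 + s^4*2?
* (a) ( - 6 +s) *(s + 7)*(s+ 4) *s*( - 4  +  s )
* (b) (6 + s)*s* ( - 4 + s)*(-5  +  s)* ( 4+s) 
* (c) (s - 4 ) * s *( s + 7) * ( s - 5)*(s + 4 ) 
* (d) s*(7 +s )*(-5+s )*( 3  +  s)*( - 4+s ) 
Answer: c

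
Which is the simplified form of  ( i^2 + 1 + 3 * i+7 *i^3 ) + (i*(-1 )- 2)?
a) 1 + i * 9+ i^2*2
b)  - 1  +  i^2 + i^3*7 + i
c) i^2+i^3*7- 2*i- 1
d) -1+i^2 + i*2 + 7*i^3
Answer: d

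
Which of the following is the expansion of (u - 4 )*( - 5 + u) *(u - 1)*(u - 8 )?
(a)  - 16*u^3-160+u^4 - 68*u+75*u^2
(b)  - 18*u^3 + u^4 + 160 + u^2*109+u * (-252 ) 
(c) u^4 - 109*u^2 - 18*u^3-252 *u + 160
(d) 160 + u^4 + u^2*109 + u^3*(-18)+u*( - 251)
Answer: b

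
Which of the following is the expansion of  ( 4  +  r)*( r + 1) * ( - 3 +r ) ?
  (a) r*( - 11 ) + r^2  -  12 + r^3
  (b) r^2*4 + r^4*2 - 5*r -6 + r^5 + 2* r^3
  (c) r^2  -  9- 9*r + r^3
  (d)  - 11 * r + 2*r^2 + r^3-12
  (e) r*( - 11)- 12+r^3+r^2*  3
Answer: d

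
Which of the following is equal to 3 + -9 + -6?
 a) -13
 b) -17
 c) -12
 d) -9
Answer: c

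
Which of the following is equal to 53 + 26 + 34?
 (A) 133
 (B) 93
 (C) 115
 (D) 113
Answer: D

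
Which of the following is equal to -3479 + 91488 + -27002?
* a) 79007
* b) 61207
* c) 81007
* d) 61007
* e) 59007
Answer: d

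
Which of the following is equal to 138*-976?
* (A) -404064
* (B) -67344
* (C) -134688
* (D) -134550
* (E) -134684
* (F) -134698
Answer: C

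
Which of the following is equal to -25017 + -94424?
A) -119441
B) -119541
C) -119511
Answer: A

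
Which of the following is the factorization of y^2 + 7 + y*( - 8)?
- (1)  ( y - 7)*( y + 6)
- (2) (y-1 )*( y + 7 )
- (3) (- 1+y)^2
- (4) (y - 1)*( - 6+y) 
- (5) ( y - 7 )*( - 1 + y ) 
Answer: 5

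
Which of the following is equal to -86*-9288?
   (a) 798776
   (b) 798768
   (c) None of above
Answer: b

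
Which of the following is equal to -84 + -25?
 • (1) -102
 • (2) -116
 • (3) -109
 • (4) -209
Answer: 3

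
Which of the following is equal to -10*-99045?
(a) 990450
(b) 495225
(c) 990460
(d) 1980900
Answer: a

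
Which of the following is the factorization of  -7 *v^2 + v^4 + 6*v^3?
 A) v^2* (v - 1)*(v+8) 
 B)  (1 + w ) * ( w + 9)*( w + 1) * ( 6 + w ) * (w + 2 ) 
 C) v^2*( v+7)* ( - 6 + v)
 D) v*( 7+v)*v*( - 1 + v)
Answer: D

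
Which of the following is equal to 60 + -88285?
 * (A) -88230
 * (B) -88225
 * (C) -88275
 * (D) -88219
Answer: B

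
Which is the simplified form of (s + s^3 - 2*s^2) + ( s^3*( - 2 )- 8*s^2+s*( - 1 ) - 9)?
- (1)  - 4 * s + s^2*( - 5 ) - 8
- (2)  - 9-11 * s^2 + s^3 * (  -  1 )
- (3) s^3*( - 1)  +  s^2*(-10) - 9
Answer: 3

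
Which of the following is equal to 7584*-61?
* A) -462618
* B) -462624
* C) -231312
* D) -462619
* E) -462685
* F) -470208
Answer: B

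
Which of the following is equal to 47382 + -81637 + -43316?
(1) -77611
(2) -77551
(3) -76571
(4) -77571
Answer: 4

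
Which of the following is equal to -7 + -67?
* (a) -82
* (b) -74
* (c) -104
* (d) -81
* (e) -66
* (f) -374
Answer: b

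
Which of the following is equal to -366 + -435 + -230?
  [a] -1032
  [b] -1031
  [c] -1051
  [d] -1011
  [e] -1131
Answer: b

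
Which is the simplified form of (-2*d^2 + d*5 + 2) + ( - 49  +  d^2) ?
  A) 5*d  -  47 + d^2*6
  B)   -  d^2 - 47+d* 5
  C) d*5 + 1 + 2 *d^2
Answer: B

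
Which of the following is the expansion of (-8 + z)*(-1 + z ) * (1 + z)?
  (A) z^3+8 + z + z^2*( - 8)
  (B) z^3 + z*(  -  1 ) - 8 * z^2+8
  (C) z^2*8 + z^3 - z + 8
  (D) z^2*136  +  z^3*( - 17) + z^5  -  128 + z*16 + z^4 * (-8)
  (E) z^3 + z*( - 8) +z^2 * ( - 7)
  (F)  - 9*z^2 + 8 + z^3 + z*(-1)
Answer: B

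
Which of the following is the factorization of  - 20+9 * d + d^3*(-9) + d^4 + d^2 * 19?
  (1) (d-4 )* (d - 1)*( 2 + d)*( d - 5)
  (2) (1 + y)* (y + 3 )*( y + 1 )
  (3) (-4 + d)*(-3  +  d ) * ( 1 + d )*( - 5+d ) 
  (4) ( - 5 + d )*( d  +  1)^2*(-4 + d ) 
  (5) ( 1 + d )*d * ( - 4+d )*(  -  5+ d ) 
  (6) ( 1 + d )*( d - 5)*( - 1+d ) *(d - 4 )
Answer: 6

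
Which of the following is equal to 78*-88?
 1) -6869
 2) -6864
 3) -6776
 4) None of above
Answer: 2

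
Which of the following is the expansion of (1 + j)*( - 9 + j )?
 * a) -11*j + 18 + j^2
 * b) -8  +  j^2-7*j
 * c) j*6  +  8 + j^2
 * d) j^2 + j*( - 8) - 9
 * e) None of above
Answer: d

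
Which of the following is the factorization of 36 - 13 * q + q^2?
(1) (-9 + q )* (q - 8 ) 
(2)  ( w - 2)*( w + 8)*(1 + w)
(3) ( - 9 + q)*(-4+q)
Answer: 3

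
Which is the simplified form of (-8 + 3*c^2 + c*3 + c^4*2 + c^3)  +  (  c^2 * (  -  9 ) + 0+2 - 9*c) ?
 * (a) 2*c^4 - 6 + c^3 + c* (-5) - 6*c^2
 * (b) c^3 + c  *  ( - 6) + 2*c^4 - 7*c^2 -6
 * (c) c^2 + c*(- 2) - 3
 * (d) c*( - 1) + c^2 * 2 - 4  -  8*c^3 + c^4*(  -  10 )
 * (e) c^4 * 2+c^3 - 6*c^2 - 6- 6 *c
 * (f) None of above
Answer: e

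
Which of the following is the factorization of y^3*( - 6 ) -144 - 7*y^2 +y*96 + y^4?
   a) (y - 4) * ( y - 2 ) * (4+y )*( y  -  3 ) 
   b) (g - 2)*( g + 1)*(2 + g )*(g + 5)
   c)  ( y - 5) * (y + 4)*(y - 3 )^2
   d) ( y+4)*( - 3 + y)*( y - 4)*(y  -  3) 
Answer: d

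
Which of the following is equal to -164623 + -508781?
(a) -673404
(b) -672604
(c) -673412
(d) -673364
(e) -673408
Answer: a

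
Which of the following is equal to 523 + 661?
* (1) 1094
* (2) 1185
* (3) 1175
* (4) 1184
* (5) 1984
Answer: 4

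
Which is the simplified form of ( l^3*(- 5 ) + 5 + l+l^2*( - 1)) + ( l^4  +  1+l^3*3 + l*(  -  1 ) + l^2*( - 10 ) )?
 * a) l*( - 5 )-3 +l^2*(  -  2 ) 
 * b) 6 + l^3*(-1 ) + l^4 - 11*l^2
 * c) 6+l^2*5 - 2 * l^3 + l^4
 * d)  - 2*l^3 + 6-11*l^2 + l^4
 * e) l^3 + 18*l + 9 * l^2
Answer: d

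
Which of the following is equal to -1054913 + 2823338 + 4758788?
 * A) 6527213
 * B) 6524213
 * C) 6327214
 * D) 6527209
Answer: A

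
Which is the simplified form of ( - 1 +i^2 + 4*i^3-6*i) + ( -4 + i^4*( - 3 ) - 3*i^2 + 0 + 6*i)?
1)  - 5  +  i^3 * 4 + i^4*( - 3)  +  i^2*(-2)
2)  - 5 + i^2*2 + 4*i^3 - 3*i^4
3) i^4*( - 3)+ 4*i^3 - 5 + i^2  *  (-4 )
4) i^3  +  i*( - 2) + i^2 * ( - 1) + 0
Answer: 1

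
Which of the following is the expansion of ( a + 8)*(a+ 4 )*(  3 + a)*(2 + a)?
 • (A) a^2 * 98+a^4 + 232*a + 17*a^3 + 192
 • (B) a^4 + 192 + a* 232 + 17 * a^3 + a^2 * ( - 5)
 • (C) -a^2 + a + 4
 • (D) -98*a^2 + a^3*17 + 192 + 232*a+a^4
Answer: A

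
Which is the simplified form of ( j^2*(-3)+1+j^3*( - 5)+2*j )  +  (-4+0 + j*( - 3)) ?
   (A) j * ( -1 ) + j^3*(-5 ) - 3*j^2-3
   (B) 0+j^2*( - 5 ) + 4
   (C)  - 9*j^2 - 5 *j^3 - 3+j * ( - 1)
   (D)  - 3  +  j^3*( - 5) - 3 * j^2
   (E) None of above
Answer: A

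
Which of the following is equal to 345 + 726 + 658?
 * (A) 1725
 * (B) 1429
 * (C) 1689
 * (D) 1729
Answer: D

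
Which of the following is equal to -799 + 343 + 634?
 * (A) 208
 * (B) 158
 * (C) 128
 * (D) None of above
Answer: D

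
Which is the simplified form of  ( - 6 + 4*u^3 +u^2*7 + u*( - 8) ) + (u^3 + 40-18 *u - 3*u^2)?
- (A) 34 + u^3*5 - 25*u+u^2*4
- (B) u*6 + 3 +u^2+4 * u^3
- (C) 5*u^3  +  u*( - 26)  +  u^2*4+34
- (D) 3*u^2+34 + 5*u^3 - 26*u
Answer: C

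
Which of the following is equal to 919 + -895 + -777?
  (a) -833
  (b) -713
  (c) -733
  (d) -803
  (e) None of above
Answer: e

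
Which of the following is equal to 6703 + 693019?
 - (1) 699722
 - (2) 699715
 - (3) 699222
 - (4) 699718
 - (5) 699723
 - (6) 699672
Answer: 1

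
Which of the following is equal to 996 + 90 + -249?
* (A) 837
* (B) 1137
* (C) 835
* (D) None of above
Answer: A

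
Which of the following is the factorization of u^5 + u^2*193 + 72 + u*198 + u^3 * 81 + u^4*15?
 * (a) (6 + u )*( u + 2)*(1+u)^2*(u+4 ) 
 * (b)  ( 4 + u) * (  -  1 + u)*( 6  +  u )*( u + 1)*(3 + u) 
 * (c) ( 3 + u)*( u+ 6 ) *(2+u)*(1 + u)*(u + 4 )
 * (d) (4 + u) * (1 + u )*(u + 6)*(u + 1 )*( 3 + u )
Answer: d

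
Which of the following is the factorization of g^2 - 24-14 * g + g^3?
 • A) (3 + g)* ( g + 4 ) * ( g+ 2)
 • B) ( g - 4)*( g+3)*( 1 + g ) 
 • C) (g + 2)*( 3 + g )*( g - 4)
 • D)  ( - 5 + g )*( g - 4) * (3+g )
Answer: C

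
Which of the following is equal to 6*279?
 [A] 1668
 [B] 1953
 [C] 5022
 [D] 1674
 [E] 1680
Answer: D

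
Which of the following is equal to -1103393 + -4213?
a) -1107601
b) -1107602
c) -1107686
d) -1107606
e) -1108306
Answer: d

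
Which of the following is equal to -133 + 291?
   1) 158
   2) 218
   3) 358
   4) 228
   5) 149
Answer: 1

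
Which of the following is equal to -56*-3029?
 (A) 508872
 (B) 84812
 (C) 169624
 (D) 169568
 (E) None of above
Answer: C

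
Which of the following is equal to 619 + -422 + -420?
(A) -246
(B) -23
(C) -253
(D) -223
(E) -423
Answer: D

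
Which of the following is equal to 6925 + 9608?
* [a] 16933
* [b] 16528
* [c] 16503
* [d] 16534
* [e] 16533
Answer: e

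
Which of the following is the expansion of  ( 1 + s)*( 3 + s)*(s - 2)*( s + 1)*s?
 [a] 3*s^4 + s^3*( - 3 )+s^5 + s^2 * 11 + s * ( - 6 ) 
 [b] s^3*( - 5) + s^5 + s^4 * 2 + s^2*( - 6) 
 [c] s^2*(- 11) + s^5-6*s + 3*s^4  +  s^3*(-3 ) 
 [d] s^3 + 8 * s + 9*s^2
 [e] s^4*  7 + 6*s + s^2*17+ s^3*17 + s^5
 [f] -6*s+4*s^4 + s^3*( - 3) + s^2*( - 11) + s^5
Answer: c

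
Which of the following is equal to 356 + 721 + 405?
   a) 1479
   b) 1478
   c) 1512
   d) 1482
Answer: d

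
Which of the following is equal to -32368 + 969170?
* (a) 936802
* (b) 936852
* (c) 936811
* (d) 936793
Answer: a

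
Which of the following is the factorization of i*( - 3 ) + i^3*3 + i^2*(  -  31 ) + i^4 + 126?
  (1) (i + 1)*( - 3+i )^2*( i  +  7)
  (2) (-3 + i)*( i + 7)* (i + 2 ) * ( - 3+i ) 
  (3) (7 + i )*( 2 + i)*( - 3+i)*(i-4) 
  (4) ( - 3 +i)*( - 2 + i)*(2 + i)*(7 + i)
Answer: 2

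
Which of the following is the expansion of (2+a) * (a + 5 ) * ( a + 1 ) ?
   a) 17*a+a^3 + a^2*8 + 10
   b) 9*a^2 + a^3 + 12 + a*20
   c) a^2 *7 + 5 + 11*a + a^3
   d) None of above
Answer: a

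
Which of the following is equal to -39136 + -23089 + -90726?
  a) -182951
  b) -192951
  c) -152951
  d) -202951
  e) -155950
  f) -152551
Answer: c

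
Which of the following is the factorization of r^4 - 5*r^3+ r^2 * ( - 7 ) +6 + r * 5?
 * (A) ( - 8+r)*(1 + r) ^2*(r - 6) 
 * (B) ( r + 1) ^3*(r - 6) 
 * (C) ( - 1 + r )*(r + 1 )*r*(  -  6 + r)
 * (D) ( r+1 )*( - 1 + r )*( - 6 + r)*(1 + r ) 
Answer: D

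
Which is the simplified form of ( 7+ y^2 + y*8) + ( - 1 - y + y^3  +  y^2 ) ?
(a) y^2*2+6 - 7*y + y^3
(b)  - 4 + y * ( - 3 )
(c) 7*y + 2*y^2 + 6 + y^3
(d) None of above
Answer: c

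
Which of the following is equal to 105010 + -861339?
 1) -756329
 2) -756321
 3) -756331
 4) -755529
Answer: 1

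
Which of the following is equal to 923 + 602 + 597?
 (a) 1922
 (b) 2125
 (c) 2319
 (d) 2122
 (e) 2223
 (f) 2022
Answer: d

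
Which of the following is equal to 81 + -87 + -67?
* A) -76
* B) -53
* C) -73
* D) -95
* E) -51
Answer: C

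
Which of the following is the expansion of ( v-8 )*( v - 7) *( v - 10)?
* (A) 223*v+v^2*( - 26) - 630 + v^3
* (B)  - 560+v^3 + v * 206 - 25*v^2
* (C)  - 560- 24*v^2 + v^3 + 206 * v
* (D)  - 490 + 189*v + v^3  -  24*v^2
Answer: B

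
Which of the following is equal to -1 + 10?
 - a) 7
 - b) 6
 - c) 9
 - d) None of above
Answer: c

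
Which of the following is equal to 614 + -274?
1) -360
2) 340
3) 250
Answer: 2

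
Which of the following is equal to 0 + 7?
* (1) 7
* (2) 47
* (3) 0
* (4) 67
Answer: 1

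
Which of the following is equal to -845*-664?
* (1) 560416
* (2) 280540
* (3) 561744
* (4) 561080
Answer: 4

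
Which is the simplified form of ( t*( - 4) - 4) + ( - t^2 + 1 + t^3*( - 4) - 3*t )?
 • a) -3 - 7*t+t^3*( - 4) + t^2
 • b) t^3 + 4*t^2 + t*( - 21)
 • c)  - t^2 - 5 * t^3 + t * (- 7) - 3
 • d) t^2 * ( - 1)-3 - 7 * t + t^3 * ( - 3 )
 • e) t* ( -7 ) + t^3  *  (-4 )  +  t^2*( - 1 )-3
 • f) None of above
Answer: e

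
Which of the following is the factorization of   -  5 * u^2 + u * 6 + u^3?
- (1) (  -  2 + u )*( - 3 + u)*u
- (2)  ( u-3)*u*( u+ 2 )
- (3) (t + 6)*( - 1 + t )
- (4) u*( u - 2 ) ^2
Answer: 1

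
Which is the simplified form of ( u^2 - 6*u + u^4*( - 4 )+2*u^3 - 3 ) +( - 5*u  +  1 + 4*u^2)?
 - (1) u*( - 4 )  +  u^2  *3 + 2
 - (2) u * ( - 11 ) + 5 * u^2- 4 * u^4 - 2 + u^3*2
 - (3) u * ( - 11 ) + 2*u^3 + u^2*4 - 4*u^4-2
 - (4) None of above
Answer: 2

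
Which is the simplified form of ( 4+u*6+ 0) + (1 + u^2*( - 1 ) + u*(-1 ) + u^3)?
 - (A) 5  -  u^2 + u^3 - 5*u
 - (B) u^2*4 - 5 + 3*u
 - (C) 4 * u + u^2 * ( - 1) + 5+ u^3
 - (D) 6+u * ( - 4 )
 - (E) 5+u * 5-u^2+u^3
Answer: E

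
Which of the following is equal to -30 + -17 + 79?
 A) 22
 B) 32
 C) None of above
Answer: B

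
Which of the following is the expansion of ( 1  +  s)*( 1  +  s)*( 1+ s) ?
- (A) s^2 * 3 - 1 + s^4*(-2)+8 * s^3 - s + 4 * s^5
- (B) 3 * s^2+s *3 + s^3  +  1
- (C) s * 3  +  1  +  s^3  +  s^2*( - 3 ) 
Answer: B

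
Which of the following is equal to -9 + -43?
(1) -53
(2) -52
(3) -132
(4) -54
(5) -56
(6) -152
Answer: 2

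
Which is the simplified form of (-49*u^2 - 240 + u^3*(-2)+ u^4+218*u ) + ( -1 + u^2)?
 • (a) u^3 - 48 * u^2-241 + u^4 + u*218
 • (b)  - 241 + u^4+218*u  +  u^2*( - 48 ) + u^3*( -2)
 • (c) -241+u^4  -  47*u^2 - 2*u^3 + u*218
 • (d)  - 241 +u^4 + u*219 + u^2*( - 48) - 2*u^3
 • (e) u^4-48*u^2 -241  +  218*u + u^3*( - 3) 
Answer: b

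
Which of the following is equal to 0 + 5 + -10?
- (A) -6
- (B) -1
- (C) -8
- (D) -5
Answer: D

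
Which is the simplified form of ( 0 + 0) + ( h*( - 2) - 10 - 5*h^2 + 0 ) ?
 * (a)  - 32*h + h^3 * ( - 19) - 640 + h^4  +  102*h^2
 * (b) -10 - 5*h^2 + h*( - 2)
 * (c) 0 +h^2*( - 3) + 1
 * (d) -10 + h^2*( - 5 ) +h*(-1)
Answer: b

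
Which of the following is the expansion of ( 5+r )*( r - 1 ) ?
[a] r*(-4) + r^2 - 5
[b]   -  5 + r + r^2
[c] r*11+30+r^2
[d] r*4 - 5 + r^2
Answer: d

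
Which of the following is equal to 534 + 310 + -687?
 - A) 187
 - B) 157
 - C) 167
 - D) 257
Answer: B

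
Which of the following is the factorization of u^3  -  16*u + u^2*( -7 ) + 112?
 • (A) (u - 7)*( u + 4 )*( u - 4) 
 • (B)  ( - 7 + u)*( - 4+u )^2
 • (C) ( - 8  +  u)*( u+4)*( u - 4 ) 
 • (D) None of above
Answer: A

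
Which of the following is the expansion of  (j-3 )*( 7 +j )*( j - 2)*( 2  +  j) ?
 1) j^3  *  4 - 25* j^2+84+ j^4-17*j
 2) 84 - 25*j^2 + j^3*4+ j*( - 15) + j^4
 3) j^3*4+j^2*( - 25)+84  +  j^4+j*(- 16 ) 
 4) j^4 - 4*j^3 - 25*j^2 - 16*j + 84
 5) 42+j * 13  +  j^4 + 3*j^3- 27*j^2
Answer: 3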